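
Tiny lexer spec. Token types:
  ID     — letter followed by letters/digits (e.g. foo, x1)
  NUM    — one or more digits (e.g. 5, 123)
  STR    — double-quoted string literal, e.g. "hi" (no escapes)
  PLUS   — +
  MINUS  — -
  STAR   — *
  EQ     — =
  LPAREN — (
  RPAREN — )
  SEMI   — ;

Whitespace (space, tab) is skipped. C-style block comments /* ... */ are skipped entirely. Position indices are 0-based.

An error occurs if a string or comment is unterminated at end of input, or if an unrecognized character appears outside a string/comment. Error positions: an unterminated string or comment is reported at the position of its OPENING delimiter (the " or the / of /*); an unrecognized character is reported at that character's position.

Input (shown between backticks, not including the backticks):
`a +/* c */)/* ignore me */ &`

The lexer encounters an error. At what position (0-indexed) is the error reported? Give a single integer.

Answer: 27

Derivation:
pos=0: emit ID 'a' (now at pos=1)
pos=2: emit PLUS '+'
pos=3: enter COMMENT mode (saw '/*')
exit COMMENT mode (now at pos=10)
pos=10: emit RPAREN ')'
pos=11: enter COMMENT mode (saw '/*')
exit COMMENT mode (now at pos=26)
pos=27: ERROR — unrecognized char '&'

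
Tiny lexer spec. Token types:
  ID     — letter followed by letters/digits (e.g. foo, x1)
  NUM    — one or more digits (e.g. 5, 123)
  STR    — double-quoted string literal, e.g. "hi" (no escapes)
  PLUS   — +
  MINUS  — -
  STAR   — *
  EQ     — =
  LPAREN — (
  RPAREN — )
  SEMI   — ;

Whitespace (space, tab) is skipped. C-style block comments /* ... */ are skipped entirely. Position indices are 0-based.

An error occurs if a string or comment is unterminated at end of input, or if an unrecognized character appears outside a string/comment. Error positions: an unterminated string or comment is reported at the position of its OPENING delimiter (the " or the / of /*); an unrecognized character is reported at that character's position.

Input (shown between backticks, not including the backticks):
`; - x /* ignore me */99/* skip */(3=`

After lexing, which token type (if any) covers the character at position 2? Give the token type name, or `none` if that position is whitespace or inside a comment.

pos=0: emit SEMI ';'
pos=2: emit MINUS '-'
pos=4: emit ID 'x' (now at pos=5)
pos=6: enter COMMENT mode (saw '/*')
exit COMMENT mode (now at pos=21)
pos=21: emit NUM '99' (now at pos=23)
pos=23: enter COMMENT mode (saw '/*')
exit COMMENT mode (now at pos=33)
pos=33: emit LPAREN '('
pos=34: emit NUM '3' (now at pos=35)
pos=35: emit EQ '='
DONE. 7 tokens: [SEMI, MINUS, ID, NUM, LPAREN, NUM, EQ]
Position 2: char is '-' -> MINUS

Answer: MINUS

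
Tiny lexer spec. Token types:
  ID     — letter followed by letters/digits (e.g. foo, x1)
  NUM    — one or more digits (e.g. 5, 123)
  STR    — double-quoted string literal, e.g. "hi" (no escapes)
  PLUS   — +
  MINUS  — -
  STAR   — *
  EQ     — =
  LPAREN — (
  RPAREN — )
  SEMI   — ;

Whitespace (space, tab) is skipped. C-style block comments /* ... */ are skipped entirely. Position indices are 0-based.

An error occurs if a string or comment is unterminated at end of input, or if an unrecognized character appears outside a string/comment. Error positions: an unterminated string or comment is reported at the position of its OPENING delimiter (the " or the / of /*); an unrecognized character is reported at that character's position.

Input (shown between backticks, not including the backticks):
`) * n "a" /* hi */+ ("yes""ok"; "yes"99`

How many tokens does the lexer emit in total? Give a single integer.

Answer: 11

Derivation:
pos=0: emit RPAREN ')'
pos=2: emit STAR '*'
pos=4: emit ID 'n' (now at pos=5)
pos=6: enter STRING mode
pos=6: emit STR "a" (now at pos=9)
pos=10: enter COMMENT mode (saw '/*')
exit COMMENT mode (now at pos=18)
pos=18: emit PLUS '+'
pos=20: emit LPAREN '('
pos=21: enter STRING mode
pos=21: emit STR "yes" (now at pos=26)
pos=26: enter STRING mode
pos=26: emit STR "ok" (now at pos=30)
pos=30: emit SEMI ';'
pos=32: enter STRING mode
pos=32: emit STR "yes" (now at pos=37)
pos=37: emit NUM '99' (now at pos=39)
DONE. 11 tokens: [RPAREN, STAR, ID, STR, PLUS, LPAREN, STR, STR, SEMI, STR, NUM]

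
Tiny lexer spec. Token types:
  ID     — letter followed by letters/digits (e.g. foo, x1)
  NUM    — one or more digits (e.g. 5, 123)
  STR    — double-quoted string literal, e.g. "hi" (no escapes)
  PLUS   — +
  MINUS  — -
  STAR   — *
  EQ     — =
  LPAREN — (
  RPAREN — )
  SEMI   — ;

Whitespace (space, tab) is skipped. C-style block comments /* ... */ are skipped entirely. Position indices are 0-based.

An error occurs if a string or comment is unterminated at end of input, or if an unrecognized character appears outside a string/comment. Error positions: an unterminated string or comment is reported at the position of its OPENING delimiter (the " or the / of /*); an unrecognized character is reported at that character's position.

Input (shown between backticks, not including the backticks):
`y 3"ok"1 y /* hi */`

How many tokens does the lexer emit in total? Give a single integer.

pos=0: emit ID 'y' (now at pos=1)
pos=2: emit NUM '3' (now at pos=3)
pos=3: enter STRING mode
pos=3: emit STR "ok" (now at pos=7)
pos=7: emit NUM '1' (now at pos=8)
pos=9: emit ID 'y' (now at pos=10)
pos=11: enter COMMENT mode (saw '/*')
exit COMMENT mode (now at pos=19)
DONE. 5 tokens: [ID, NUM, STR, NUM, ID]

Answer: 5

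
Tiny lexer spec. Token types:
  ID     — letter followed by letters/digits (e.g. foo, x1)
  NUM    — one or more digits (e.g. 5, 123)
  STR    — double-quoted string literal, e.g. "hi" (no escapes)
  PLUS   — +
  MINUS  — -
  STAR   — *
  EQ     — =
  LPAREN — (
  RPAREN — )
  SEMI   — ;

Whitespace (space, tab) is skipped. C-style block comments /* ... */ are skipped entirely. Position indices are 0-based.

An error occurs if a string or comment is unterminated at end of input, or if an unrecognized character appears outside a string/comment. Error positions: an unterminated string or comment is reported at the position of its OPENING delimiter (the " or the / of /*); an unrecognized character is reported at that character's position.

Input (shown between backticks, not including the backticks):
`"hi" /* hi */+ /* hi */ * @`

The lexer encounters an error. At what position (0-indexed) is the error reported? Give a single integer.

pos=0: enter STRING mode
pos=0: emit STR "hi" (now at pos=4)
pos=5: enter COMMENT mode (saw '/*')
exit COMMENT mode (now at pos=13)
pos=13: emit PLUS '+'
pos=15: enter COMMENT mode (saw '/*')
exit COMMENT mode (now at pos=23)
pos=24: emit STAR '*'
pos=26: ERROR — unrecognized char '@'

Answer: 26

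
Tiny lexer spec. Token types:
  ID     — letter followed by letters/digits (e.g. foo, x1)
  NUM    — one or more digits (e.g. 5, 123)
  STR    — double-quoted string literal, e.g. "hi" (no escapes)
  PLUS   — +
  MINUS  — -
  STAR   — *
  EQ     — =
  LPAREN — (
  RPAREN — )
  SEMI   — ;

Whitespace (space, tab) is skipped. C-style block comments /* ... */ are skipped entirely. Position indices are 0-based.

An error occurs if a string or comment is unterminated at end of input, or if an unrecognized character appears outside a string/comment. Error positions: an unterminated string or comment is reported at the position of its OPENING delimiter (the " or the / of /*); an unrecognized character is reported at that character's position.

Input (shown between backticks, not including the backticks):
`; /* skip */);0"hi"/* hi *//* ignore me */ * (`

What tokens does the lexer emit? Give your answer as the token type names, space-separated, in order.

pos=0: emit SEMI ';'
pos=2: enter COMMENT mode (saw '/*')
exit COMMENT mode (now at pos=12)
pos=12: emit RPAREN ')'
pos=13: emit SEMI ';'
pos=14: emit NUM '0' (now at pos=15)
pos=15: enter STRING mode
pos=15: emit STR "hi" (now at pos=19)
pos=19: enter COMMENT mode (saw '/*')
exit COMMENT mode (now at pos=27)
pos=27: enter COMMENT mode (saw '/*')
exit COMMENT mode (now at pos=42)
pos=43: emit STAR '*'
pos=45: emit LPAREN '('
DONE. 7 tokens: [SEMI, RPAREN, SEMI, NUM, STR, STAR, LPAREN]

Answer: SEMI RPAREN SEMI NUM STR STAR LPAREN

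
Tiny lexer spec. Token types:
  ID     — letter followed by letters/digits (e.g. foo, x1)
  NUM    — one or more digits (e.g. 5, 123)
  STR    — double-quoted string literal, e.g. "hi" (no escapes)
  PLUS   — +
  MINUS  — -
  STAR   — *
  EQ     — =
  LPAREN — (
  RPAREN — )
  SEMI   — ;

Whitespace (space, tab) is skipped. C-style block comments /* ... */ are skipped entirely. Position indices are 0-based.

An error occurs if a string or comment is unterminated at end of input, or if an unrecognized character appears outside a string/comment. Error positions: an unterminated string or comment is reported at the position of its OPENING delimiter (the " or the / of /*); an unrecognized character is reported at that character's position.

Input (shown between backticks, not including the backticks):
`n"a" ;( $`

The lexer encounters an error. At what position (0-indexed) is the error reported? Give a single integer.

Answer: 8

Derivation:
pos=0: emit ID 'n' (now at pos=1)
pos=1: enter STRING mode
pos=1: emit STR "a" (now at pos=4)
pos=5: emit SEMI ';'
pos=6: emit LPAREN '('
pos=8: ERROR — unrecognized char '$'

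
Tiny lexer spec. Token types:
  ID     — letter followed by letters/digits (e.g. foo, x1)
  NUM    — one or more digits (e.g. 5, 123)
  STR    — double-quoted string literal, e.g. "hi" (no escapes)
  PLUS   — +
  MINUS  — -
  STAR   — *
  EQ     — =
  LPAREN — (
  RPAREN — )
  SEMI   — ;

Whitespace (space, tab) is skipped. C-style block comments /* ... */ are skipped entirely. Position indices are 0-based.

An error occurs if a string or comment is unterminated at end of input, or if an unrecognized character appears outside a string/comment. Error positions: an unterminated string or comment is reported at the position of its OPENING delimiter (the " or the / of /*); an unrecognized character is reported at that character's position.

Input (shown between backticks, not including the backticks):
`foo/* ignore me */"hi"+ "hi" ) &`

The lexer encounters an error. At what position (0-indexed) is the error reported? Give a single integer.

pos=0: emit ID 'foo' (now at pos=3)
pos=3: enter COMMENT mode (saw '/*')
exit COMMENT mode (now at pos=18)
pos=18: enter STRING mode
pos=18: emit STR "hi" (now at pos=22)
pos=22: emit PLUS '+'
pos=24: enter STRING mode
pos=24: emit STR "hi" (now at pos=28)
pos=29: emit RPAREN ')'
pos=31: ERROR — unrecognized char '&'

Answer: 31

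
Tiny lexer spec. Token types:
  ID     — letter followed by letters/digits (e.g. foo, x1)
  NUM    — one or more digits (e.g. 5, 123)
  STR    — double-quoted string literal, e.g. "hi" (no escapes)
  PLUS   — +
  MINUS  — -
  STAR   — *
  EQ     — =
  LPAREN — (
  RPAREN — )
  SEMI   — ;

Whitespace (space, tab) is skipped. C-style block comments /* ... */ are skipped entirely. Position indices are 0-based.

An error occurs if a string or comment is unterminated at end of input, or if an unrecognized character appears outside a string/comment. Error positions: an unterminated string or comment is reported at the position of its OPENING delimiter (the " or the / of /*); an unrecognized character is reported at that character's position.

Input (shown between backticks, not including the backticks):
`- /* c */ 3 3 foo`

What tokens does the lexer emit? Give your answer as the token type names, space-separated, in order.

Answer: MINUS NUM NUM ID

Derivation:
pos=0: emit MINUS '-'
pos=2: enter COMMENT mode (saw '/*')
exit COMMENT mode (now at pos=9)
pos=10: emit NUM '3' (now at pos=11)
pos=12: emit NUM '3' (now at pos=13)
pos=14: emit ID 'foo' (now at pos=17)
DONE. 4 tokens: [MINUS, NUM, NUM, ID]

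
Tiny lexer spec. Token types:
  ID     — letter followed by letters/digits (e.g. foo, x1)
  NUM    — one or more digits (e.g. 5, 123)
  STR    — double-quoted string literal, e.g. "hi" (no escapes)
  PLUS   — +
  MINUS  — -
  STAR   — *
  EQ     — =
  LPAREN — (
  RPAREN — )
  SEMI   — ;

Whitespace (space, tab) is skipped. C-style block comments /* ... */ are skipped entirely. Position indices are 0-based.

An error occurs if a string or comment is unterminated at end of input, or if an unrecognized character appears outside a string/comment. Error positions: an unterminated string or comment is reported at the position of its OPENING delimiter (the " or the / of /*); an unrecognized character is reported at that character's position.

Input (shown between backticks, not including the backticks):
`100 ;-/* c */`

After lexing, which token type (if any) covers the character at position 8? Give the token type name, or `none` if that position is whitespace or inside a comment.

pos=0: emit NUM '100' (now at pos=3)
pos=4: emit SEMI ';'
pos=5: emit MINUS '-'
pos=6: enter COMMENT mode (saw '/*')
exit COMMENT mode (now at pos=13)
DONE. 3 tokens: [NUM, SEMI, MINUS]
Position 8: char is ' ' -> none

Answer: none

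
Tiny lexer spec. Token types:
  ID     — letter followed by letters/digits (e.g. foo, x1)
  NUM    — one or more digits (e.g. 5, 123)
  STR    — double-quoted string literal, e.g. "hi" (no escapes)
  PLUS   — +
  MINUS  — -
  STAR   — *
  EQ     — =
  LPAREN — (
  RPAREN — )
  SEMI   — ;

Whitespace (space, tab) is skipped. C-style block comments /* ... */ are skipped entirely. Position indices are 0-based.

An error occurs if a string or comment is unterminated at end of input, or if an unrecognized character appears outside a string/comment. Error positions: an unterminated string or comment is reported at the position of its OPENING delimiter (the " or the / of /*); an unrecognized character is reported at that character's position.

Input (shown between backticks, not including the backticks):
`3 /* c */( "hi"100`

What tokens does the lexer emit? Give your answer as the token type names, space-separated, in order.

pos=0: emit NUM '3' (now at pos=1)
pos=2: enter COMMENT mode (saw '/*')
exit COMMENT mode (now at pos=9)
pos=9: emit LPAREN '('
pos=11: enter STRING mode
pos=11: emit STR "hi" (now at pos=15)
pos=15: emit NUM '100' (now at pos=18)
DONE. 4 tokens: [NUM, LPAREN, STR, NUM]

Answer: NUM LPAREN STR NUM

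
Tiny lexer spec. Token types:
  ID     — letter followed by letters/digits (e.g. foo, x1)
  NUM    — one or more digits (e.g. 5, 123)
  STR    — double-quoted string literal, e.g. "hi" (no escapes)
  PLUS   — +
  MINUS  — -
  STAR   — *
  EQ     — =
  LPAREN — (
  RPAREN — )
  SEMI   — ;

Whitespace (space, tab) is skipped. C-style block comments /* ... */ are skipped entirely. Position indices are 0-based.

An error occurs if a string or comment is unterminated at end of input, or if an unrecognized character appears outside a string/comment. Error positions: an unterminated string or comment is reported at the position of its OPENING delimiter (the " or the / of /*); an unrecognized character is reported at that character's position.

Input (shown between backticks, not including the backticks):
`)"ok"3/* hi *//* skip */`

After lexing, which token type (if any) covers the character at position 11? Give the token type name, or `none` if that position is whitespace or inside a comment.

pos=0: emit RPAREN ')'
pos=1: enter STRING mode
pos=1: emit STR "ok" (now at pos=5)
pos=5: emit NUM '3' (now at pos=6)
pos=6: enter COMMENT mode (saw '/*')
exit COMMENT mode (now at pos=14)
pos=14: enter COMMENT mode (saw '/*')
exit COMMENT mode (now at pos=24)
DONE. 3 tokens: [RPAREN, STR, NUM]
Position 11: char is ' ' -> none

Answer: none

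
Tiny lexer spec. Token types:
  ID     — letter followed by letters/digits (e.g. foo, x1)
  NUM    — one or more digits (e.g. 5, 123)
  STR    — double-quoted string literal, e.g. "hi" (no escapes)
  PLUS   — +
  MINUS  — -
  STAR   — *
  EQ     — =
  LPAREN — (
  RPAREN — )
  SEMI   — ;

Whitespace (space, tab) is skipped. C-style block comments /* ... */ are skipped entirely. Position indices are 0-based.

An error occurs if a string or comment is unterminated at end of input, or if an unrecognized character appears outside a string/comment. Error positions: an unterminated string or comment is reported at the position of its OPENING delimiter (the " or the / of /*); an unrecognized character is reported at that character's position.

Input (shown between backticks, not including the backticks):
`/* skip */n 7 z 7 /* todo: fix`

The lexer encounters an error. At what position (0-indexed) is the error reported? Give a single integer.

Answer: 18

Derivation:
pos=0: enter COMMENT mode (saw '/*')
exit COMMENT mode (now at pos=10)
pos=10: emit ID 'n' (now at pos=11)
pos=12: emit NUM '7' (now at pos=13)
pos=14: emit ID 'z' (now at pos=15)
pos=16: emit NUM '7' (now at pos=17)
pos=18: enter COMMENT mode (saw '/*')
pos=18: ERROR — unterminated comment (reached EOF)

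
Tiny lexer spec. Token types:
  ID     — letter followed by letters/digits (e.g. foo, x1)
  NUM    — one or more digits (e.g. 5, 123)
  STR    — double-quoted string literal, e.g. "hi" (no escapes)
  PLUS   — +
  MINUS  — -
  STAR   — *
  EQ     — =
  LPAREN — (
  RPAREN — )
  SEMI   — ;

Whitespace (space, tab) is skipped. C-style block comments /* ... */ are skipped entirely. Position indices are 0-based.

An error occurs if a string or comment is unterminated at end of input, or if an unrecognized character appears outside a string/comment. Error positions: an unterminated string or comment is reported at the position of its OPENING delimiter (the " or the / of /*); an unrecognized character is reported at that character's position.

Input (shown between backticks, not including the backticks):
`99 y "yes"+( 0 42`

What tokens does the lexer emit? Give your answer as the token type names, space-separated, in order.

pos=0: emit NUM '99' (now at pos=2)
pos=3: emit ID 'y' (now at pos=4)
pos=5: enter STRING mode
pos=5: emit STR "yes" (now at pos=10)
pos=10: emit PLUS '+'
pos=11: emit LPAREN '('
pos=13: emit NUM '0' (now at pos=14)
pos=15: emit NUM '42' (now at pos=17)
DONE. 7 tokens: [NUM, ID, STR, PLUS, LPAREN, NUM, NUM]

Answer: NUM ID STR PLUS LPAREN NUM NUM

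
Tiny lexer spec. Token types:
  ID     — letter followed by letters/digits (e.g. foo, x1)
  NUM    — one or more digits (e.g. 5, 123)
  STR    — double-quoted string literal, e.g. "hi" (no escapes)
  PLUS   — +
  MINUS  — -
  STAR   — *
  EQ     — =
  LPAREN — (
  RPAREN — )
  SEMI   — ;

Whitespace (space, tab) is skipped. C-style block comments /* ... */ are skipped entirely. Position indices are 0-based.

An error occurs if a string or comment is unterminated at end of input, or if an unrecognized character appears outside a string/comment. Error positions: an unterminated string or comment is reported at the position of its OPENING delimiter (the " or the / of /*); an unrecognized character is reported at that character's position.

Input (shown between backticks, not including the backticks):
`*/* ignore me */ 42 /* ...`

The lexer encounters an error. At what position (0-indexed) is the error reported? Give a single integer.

Answer: 20

Derivation:
pos=0: emit STAR '*'
pos=1: enter COMMENT mode (saw '/*')
exit COMMENT mode (now at pos=16)
pos=17: emit NUM '42' (now at pos=19)
pos=20: enter COMMENT mode (saw '/*')
pos=20: ERROR — unterminated comment (reached EOF)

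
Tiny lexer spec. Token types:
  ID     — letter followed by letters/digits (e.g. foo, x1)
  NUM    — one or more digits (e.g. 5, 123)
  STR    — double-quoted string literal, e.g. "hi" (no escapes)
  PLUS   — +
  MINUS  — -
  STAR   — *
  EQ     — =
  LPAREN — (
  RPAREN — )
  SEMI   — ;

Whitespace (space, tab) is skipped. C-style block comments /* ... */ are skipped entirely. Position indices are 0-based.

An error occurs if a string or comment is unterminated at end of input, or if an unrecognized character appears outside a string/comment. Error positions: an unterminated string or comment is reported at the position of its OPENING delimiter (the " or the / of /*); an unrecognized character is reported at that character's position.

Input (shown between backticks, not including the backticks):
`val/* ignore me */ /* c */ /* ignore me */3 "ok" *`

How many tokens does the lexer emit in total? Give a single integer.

pos=0: emit ID 'val' (now at pos=3)
pos=3: enter COMMENT mode (saw '/*')
exit COMMENT mode (now at pos=18)
pos=19: enter COMMENT mode (saw '/*')
exit COMMENT mode (now at pos=26)
pos=27: enter COMMENT mode (saw '/*')
exit COMMENT mode (now at pos=42)
pos=42: emit NUM '3' (now at pos=43)
pos=44: enter STRING mode
pos=44: emit STR "ok" (now at pos=48)
pos=49: emit STAR '*'
DONE. 4 tokens: [ID, NUM, STR, STAR]

Answer: 4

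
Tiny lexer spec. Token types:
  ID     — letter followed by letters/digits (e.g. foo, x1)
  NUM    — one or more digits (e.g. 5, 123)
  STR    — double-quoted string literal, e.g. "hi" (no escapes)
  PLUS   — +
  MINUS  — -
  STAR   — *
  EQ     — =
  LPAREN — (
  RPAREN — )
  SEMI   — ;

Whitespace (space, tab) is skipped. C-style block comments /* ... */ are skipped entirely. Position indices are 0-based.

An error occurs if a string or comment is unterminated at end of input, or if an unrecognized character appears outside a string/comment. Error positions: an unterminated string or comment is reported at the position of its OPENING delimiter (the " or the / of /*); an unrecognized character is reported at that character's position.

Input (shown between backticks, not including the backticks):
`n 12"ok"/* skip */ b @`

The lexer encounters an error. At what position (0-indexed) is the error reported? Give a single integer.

Answer: 21

Derivation:
pos=0: emit ID 'n' (now at pos=1)
pos=2: emit NUM '12' (now at pos=4)
pos=4: enter STRING mode
pos=4: emit STR "ok" (now at pos=8)
pos=8: enter COMMENT mode (saw '/*')
exit COMMENT mode (now at pos=18)
pos=19: emit ID 'b' (now at pos=20)
pos=21: ERROR — unrecognized char '@'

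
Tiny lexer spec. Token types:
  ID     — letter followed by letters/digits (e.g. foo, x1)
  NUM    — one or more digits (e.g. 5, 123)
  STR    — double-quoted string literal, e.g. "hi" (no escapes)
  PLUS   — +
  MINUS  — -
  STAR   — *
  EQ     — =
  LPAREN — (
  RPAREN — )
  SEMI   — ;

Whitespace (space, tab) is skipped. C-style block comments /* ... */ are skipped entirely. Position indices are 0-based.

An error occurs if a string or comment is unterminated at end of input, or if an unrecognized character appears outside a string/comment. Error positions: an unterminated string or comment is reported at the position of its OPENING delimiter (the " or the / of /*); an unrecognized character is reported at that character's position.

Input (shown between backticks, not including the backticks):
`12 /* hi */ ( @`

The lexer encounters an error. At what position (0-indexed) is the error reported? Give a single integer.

Answer: 14

Derivation:
pos=0: emit NUM '12' (now at pos=2)
pos=3: enter COMMENT mode (saw '/*')
exit COMMENT mode (now at pos=11)
pos=12: emit LPAREN '('
pos=14: ERROR — unrecognized char '@'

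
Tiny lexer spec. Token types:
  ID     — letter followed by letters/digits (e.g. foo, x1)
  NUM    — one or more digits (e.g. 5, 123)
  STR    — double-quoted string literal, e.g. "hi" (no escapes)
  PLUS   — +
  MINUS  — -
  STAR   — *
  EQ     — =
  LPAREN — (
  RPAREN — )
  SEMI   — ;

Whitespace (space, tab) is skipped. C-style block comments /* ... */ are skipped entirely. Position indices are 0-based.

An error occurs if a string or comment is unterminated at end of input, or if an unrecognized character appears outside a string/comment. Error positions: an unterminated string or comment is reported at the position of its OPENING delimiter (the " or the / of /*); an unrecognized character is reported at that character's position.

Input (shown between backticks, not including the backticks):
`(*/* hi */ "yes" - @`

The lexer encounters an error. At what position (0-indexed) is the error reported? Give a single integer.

pos=0: emit LPAREN '('
pos=1: emit STAR '*'
pos=2: enter COMMENT mode (saw '/*')
exit COMMENT mode (now at pos=10)
pos=11: enter STRING mode
pos=11: emit STR "yes" (now at pos=16)
pos=17: emit MINUS '-'
pos=19: ERROR — unrecognized char '@'

Answer: 19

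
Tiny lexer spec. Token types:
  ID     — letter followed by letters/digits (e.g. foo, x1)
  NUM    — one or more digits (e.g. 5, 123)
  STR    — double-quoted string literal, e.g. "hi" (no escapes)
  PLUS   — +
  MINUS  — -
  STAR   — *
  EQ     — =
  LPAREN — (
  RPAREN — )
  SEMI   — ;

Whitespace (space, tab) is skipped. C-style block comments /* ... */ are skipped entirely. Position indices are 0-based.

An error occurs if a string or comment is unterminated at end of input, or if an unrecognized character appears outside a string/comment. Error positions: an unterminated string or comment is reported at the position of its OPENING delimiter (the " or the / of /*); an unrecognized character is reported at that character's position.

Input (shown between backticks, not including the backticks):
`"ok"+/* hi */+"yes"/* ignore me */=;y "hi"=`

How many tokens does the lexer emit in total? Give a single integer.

Answer: 9

Derivation:
pos=0: enter STRING mode
pos=0: emit STR "ok" (now at pos=4)
pos=4: emit PLUS '+'
pos=5: enter COMMENT mode (saw '/*')
exit COMMENT mode (now at pos=13)
pos=13: emit PLUS '+'
pos=14: enter STRING mode
pos=14: emit STR "yes" (now at pos=19)
pos=19: enter COMMENT mode (saw '/*')
exit COMMENT mode (now at pos=34)
pos=34: emit EQ '='
pos=35: emit SEMI ';'
pos=36: emit ID 'y' (now at pos=37)
pos=38: enter STRING mode
pos=38: emit STR "hi" (now at pos=42)
pos=42: emit EQ '='
DONE. 9 tokens: [STR, PLUS, PLUS, STR, EQ, SEMI, ID, STR, EQ]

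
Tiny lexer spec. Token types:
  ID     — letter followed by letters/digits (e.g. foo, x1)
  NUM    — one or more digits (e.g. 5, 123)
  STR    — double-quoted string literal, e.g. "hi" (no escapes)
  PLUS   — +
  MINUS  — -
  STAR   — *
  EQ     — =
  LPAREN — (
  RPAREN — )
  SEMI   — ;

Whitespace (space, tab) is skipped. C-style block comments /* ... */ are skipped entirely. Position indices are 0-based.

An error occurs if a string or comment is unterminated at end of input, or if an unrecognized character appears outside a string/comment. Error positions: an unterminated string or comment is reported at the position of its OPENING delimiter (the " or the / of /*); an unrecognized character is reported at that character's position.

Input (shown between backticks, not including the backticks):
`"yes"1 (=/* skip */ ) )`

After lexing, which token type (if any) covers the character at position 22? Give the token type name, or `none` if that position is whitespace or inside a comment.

pos=0: enter STRING mode
pos=0: emit STR "yes" (now at pos=5)
pos=5: emit NUM '1' (now at pos=6)
pos=7: emit LPAREN '('
pos=8: emit EQ '='
pos=9: enter COMMENT mode (saw '/*')
exit COMMENT mode (now at pos=19)
pos=20: emit RPAREN ')'
pos=22: emit RPAREN ')'
DONE. 6 tokens: [STR, NUM, LPAREN, EQ, RPAREN, RPAREN]
Position 22: char is ')' -> RPAREN

Answer: RPAREN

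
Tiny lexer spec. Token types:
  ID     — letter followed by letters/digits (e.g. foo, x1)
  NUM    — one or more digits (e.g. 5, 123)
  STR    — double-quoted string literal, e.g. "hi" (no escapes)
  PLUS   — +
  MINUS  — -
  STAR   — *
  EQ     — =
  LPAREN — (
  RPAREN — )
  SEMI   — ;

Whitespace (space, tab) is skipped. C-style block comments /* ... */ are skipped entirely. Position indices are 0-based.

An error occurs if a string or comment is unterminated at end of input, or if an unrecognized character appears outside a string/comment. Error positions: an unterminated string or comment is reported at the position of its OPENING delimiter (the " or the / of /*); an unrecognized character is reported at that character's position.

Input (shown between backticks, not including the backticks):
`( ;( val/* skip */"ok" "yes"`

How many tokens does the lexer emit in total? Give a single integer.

Answer: 6

Derivation:
pos=0: emit LPAREN '('
pos=2: emit SEMI ';'
pos=3: emit LPAREN '('
pos=5: emit ID 'val' (now at pos=8)
pos=8: enter COMMENT mode (saw '/*')
exit COMMENT mode (now at pos=18)
pos=18: enter STRING mode
pos=18: emit STR "ok" (now at pos=22)
pos=23: enter STRING mode
pos=23: emit STR "yes" (now at pos=28)
DONE. 6 tokens: [LPAREN, SEMI, LPAREN, ID, STR, STR]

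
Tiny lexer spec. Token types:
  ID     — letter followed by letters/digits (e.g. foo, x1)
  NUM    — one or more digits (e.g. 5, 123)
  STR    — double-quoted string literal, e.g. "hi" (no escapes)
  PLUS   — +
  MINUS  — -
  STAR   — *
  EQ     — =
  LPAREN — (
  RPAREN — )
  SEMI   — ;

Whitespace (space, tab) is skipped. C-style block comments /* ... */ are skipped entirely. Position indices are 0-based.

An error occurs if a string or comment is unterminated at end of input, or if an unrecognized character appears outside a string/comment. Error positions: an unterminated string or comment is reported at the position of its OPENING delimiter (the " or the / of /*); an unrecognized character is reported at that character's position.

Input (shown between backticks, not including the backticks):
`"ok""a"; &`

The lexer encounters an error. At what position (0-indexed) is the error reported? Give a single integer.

Answer: 9

Derivation:
pos=0: enter STRING mode
pos=0: emit STR "ok" (now at pos=4)
pos=4: enter STRING mode
pos=4: emit STR "a" (now at pos=7)
pos=7: emit SEMI ';'
pos=9: ERROR — unrecognized char '&'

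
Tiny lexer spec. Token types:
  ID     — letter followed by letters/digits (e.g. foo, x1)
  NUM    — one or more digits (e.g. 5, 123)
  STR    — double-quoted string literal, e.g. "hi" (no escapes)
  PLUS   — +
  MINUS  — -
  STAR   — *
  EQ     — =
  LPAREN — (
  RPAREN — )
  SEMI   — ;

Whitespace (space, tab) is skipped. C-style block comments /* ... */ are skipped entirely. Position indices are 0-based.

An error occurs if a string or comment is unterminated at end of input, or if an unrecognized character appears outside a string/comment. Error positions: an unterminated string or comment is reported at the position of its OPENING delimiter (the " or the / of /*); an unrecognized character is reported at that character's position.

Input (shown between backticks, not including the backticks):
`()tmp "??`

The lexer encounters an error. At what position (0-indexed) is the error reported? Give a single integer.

pos=0: emit LPAREN '('
pos=1: emit RPAREN ')'
pos=2: emit ID 'tmp' (now at pos=5)
pos=6: enter STRING mode
pos=6: ERROR — unterminated string

Answer: 6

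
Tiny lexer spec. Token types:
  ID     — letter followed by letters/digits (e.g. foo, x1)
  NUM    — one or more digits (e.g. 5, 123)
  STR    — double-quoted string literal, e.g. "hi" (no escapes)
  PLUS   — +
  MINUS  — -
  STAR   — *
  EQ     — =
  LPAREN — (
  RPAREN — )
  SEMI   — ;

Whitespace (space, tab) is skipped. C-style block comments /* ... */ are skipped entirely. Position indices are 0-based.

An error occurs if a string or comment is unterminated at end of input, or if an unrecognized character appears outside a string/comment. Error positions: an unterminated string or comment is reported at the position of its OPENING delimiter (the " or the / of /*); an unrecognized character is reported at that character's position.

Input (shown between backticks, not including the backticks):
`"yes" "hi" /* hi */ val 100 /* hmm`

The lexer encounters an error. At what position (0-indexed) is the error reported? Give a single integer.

Answer: 28

Derivation:
pos=0: enter STRING mode
pos=0: emit STR "yes" (now at pos=5)
pos=6: enter STRING mode
pos=6: emit STR "hi" (now at pos=10)
pos=11: enter COMMENT mode (saw '/*')
exit COMMENT mode (now at pos=19)
pos=20: emit ID 'val' (now at pos=23)
pos=24: emit NUM '100' (now at pos=27)
pos=28: enter COMMENT mode (saw '/*')
pos=28: ERROR — unterminated comment (reached EOF)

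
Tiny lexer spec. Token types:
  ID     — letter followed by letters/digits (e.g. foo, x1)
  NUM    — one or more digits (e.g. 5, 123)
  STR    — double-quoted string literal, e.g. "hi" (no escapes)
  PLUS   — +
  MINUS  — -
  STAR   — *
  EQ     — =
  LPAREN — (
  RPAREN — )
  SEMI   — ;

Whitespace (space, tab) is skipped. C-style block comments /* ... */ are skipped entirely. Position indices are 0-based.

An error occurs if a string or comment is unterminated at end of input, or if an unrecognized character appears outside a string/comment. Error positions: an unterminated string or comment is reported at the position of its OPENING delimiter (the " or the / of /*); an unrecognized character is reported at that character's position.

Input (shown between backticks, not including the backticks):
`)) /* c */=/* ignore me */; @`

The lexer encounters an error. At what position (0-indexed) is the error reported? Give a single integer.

pos=0: emit RPAREN ')'
pos=1: emit RPAREN ')'
pos=3: enter COMMENT mode (saw '/*')
exit COMMENT mode (now at pos=10)
pos=10: emit EQ '='
pos=11: enter COMMENT mode (saw '/*')
exit COMMENT mode (now at pos=26)
pos=26: emit SEMI ';'
pos=28: ERROR — unrecognized char '@'

Answer: 28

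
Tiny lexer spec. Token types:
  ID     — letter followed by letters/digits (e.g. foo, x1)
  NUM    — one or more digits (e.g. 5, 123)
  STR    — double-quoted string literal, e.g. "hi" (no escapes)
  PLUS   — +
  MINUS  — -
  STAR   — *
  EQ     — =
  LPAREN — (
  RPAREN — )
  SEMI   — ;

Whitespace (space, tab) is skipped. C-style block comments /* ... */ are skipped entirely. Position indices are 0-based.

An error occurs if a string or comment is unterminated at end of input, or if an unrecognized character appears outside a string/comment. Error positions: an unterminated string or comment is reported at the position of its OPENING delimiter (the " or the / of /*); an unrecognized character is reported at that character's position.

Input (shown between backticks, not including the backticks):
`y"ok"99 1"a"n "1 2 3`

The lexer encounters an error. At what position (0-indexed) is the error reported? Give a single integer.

Answer: 14

Derivation:
pos=0: emit ID 'y' (now at pos=1)
pos=1: enter STRING mode
pos=1: emit STR "ok" (now at pos=5)
pos=5: emit NUM '99' (now at pos=7)
pos=8: emit NUM '1' (now at pos=9)
pos=9: enter STRING mode
pos=9: emit STR "a" (now at pos=12)
pos=12: emit ID 'n' (now at pos=13)
pos=14: enter STRING mode
pos=14: ERROR — unterminated string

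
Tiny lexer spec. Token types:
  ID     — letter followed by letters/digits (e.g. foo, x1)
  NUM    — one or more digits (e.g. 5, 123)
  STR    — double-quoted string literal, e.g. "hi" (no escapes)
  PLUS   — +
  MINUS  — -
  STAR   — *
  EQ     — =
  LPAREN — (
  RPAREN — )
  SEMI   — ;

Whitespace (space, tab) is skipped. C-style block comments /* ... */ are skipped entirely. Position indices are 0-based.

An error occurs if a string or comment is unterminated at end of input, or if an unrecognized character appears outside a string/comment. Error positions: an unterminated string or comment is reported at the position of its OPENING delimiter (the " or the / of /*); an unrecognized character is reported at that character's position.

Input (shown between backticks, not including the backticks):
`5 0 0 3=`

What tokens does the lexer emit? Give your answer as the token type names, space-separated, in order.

pos=0: emit NUM '5' (now at pos=1)
pos=2: emit NUM '0' (now at pos=3)
pos=4: emit NUM '0' (now at pos=5)
pos=6: emit NUM '3' (now at pos=7)
pos=7: emit EQ '='
DONE. 5 tokens: [NUM, NUM, NUM, NUM, EQ]

Answer: NUM NUM NUM NUM EQ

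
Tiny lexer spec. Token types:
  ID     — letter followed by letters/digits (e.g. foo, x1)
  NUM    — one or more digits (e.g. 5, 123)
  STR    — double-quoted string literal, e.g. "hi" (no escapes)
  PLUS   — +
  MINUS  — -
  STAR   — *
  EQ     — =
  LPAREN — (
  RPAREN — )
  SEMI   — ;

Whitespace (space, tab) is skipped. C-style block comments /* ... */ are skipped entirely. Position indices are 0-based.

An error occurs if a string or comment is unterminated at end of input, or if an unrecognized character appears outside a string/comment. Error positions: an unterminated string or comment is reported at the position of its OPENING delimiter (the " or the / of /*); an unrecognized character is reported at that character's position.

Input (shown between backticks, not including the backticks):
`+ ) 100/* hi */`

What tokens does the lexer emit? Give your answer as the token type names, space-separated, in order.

pos=0: emit PLUS '+'
pos=2: emit RPAREN ')'
pos=4: emit NUM '100' (now at pos=7)
pos=7: enter COMMENT mode (saw '/*')
exit COMMENT mode (now at pos=15)
DONE. 3 tokens: [PLUS, RPAREN, NUM]

Answer: PLUS RPAREN NUM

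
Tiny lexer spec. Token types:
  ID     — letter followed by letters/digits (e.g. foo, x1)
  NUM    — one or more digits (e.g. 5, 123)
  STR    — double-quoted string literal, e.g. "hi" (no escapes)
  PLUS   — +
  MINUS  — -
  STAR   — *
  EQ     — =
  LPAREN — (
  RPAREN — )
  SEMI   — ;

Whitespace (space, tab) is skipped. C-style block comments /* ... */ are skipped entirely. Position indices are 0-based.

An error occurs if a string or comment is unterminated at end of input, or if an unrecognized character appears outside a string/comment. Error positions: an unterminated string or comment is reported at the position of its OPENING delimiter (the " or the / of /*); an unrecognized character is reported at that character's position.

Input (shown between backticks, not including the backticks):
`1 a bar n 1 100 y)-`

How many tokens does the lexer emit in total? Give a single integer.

Answer: 9

Derivation:
pos=0: emit NUM '1' (now at pos=1)
pos=2: emit ID 'a' (now at pos=3)
pos=4: emit ID 'bar' (now at pos=7)
pos=8: emit ID 'n' (now at pos=9)
pos=10: emit NUM '1' (now at pos=11)
pos=12: emit NUM '100' (now at pos=15)
pos=16: emit ID 'y' (now at pos=17)
pos=17: emit RPAREN ')'
pos=18: emit MINUS '-'
DONE. 9 tokens: [NUM, ID, ID, ID, NUM, NUM, ID, RPAREN, MINUS]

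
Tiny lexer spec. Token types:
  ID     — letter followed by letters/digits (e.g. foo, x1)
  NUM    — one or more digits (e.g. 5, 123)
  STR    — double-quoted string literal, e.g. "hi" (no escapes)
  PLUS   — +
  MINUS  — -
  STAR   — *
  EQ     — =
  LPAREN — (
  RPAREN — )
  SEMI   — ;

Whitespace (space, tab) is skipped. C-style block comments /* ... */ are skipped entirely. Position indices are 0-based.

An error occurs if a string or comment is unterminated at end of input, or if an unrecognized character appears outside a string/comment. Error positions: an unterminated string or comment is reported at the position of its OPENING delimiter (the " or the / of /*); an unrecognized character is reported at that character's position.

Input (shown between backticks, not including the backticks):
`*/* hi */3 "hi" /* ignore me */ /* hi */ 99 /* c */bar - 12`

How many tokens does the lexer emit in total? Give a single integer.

Answer: 7

Derivation:
pos=0: emit STAR '*'
pos=1: enter COMMENT mode (saw '/*')
exit COMMENT mode (now at pos=9)
pos=9: emit NUM '3' (now at pos=10)
pos=11: enter STRING mode
pos=11: emit STR "hi" (now at pos=15)
pos=16: enter COMMENT mode (saw '/*')
exit COMMENT mode (now at pos=31)
pos=32: enter COMMENT mode (saw '/*')
exit COMMENT mode (now at pos=40)
pos=41: emit NUM '99' (now at pos=43)
pos=44: enter COMMENT mode (saw '/*')
exit COMMENT mode (now at pos=51)
pos=51: emit ID 'bar' (now at pos=54)
pos=55: emit MINUS '-'
pos=57: emit NUM '12' (now at pos=59)
DONE. 7 tokens: [STAR, NUM, STR, NUM, ID, MINUS, NUM]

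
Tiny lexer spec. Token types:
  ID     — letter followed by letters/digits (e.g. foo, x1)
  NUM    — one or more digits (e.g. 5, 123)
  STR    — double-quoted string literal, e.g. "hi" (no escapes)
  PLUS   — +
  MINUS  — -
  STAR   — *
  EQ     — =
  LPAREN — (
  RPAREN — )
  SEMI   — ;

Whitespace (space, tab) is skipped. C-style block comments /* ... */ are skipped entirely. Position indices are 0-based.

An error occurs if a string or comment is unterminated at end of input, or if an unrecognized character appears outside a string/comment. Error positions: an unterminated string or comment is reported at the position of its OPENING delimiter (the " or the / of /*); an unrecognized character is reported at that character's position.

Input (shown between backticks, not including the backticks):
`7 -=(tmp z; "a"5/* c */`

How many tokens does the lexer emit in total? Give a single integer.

pos=0: emit NUM '7' (now at pos=1)
pos=2: emit MINUS '-'
pos=3: emit EQ '='
pos=4: emit LPAREN '('
pos=5: emit ID 'tmp' (now at pos=8)
pos=9: emit ID 'z' (now at pos=10)
pos=10: emit SEMI ';'
pos=12: enter STRING mode
pos=12: emit STR "a" (now at pos=15)
pos=15: emit NUM '5' (now at pos=16)
pos=16: enter COMMENT mode (saw '/*')
exit COMMENT mode (now at pos=23)
DONE. 9 tokens: [NUM, MINUS, EQ, LPAREN, ID, ID, SEMI, STR, NUM]

Answer: 9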